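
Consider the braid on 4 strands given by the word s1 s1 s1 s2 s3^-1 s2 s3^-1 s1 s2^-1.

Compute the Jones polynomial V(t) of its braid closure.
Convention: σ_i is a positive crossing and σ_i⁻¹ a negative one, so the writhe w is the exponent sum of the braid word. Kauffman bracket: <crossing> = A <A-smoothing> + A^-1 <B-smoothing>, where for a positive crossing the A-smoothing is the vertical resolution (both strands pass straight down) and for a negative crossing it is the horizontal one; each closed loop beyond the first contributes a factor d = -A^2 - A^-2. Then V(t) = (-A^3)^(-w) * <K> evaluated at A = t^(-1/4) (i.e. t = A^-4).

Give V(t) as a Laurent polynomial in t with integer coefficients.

t^7 - 2*t^6 + 3*t^5 - 4*t^4 + 4*t^3 - 4*t^2 + 3*t - 1 + t^-1

Derivation:
Braid: s1 s1 s1 s2 s3^-1 s2 s3^-1 s1 s2^-1 on 4 strands, 9 crossings.
Writhe w = (#positive) - (#negative) = 6 - 3 = 3.
State-sum expansion of <K>. There are 2^9 = 512 states.
For each crossing: s=0 is the vertical smoothing, s=1 horizontal. Crossing k contributes A^(sign_k * (1 - 2*s_k)); loop factor d = -A^2 - A^-2.
Tabulate the states by total A-exponent and number of loops L (A-exp: L × count):
  A^9: L=3 ×1
  A^7: L=2 ×7, L=4 ×2
  A^5: L=1 ×12, L=3 ×24
  A^3: L=2 ×66, L=4 ×18
  A^1: L=1 ×35, L=3 ×84, L=5 ×7
  A^-1: L=2 ×73, L=4 ×52, L=6 ×1
  A^-3: L=3 ×68, L=5 ×16
  A^-5: L=4 ×34, L=6 ×2
  A^-7: L=5 ×9
  A^-9: L=6 ×1
Each group contributes A^e * Σ count * d^(L-1):
Powers of d = -A^2 - A^-2: d^2 = A^4 + 2 + A^-4; d^3 = -A^6 - 3*A^2 - 3*A^-2 - A^-6; d^4 = A^8 + 4*A^4 + 6 + 4*A^-4 + A^-8; d^5 = -A^10 - 5*A^6 - 10*A^2 - 10*A^-2 - 5*A^-6 - A^-10.
  A^9 * (d^2) = A^13 + 2*A^9 + A^5
  A^7 * (7*d + 2*d^3) = -2*A^13 - 13*A^9 - 13*A^5 - 2*A
  A^5 * (12 + 24*d^2) = 24*A^9 + 60*A^5 + 24*A
  A^3 * (66*d + 18*d^3) = -18*A^9 - 120*A^5 - 120*A - 18*A^-3
  A^1 * (35 + 84*d^2 + 7*d^4) = 7*A^9 + 112*A^5 + 245*A + 112*A^-3 + 7*A^-7
  A^-1 * (73*d + 52*d^3 + d^5) = -A^9 - 57*A^5 - 239*A - 239*A^-3 - 57*A^-7 - A^-11
  A^-3 * (68*d^2 + 16*d^4) = 16*A^5 + 132*A + 232*A^-3 + 132*A^-7 + 16*A^-11
  A^-5 * (34*d^3 + 2*d^5) = -2*A^5 - 44*A - 122*A^-3 - 122*A^-7 - 44*A^-11 - 2*A^-15
  A^-7 * (9*d^4) = 9*A + 36*A^-3 + 54*A^-7 + 36*A^-11 + 9*A^-15
  A^-9 * (d^5) = -A - 5*A^-3 - 10*A^-7 - 10*A^-11 - 5*A^-15 - A^-19
Summing the groups: <K> = -A^13 + A^9 - 3*A^5 + 4*A - 4*A^-3 + 4*A^-7 - 3*A^-11 + 2*A^-15 - A^-19
Normalise by the writhe: (-A^3)^(-w) = (-A^3)^(-3) = -A^-9, so f(A) = -A^-9 * <K> = A^4 - 1 + 3*A^-4 - 4*A^-8 + 4*A^-12 - 4*A^-16 + 3*A^-20 - 2*A^-24 + A^-28.
Substitute A = t^(-1/4), i.e. A^e → t^(-e/4): V(t) = t^7 - 2*t^6 + 3*t^5 - 4*t^4 + 4*t^3 - 4*t^2 + 3*t - 1 + t^-1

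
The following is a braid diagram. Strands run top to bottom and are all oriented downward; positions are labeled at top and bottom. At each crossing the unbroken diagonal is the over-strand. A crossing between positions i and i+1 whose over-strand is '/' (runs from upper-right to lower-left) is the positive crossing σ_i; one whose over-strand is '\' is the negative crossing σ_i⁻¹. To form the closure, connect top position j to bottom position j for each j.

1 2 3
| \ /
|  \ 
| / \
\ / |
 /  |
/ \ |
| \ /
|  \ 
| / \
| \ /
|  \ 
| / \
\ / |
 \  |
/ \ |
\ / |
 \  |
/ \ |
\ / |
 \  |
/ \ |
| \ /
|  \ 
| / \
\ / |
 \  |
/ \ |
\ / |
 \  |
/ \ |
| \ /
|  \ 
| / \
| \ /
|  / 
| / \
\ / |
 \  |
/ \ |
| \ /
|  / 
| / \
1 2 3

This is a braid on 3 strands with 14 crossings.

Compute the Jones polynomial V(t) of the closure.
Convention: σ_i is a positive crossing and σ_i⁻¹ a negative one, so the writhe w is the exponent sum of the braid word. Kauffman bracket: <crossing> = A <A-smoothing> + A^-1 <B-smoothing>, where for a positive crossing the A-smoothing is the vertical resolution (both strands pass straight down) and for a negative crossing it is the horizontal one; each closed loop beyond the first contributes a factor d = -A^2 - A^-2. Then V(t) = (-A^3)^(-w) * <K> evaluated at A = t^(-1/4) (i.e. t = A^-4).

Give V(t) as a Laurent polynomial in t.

t^-3 + t^-5 - t^-8

Derivation:
Reading the diagram top to bottom ('/'-over between positions i,i+1 = s_i, '\'-over = s_i^-1): braid word = s2^-1 s1 s2^-1 s2^-1 s1^-1 s1^-1 s1^-1 s2^-1 s1^-1 s1^-1 s2^-1 s2 s1^-1 s2.
The presented braid s2^-1 s1 s2^-1 s2^-1 s1^-1 s1^-1 s1^-1 s2^-1 s1^-1 s1^-1 s2^-1 s2 s1^-1 s2 on 3 strands reduces by inverse Markov moves (closure unchanged at each step):
  Deconjugate: the word is γ·β·γ⁻¹ with γ = s2^-1 s1 (prefix) and γ⁻¹ = s1^-1 s2 (suffix); strip both.
  Deconjugate: the word is γ·β·γ⁻¹ with γ = s2^-1 (prefix) and γ⁻¹ = s2 (suffix); strip both.
Reduced to β = s2^-1 s1^-1 s1^-1 s1^-1 s2^-1 s1^-1 s1^-1 s2^-1 on 3 strands, 8 crossings.
Compute on β:
Braid: s2^-1 s1^-1 s1^-1 s1^-1 s2^-1 s1^-1 s1^-1 s2^-1 on 3 strands, 8 crossings.
Writhe w = (#positive) - (#negative) = 0 - 8 = -8.
State-sum expansion of <K>. There are 2^8 = 256 states.
Each crossing splits two ways (0=vertical, 1=horizontal). The state's weight is A^(#A-smoothings - #B-smoothings) * d^(loops - 1).
Tabulate the states by total A-exponent and number of loops L (A-exp: L × count):
  A^8: L=5 ×1
  A^6: L=4 ×7, L=6 ×1
  A^4: L=3 ×19, L=5 ×9
  A^2: L=2 ×24, L=4 ×31, L=6 ×1
  A^0: L=1 ×12, L=3 ×53, L=5 ×5
  A^-2: L=2 ×45, L=4 ×11
  A^-4: L=1 ×15, L=3 ×13
  A^-6: L=2 ×8
  A^-8: L=3 ×1
Each group contributes A^e * Σ count * d^(L-1):
Powers of d = -A^2 - A^-2: d^2 = A^4 + 2 + A^-4; d^3 = -A^6 - 3*A^2 - 3*A^-2 - A^-6; d^4 = A^8 + 4*A^4 + 6 + 4*A^-4 + A^-8; d^5 = -A^10 - 5*A^6 - 10*A^2 - 10*A^-2 - 5*A^-6 - A^-10.
  A^8 * (d^4) = A^16 + 4*A^12 + 6*A^8 + 4*A^4 + 1
  A^6 * (7*d^3 + d^5) = -A^16 - 12*A^12 - 31*A^8 - 31*A^4 - 12 - A^-4
  A^4 * (19*d^2 + 9*d^4) = 9*A^12 + 55*A^8 + 92*A^4 + 55 + 9*A^-4
  A^2 * (24*d + 31*d^3 + d^5) = -A^12 - 36*A^8 - 127*A^4 - 127 - 36*A^-4 - A^-8
  A^0 * (12 + 53*d^2 + 5*d^4) = 5*A^8 + 73*A^4 + 148 + 73*A^-4 + 5*A^-8
  A^-2 * (45*d + 11*d^3) = -11*A^4 - 78 - 78*A^-4 - 11*A^-8
  A^-4 * (15 + 13*d^2) = 13 + 41*A^-4 + 13*A^-8
  A^-6 * (8*d) = -8*A^-4 - 8*A^-8
  A^-8 * (d^2) = A^-4 + 2*A^-8 + A^-12
Summing the groups: <K> = -A^8 + A^-4 + A^-12
Normalise by the writhe: (-A^3)^(-w) = (-A^3)^(8) = A^24, so f(A) = A^24 * <K> = -A^32 + A^20 + A^12.
Substitute A = t^(-1/4), i.e. A^e → t^(-e/4): V(t) = t^-3 + t^-5 - t^-8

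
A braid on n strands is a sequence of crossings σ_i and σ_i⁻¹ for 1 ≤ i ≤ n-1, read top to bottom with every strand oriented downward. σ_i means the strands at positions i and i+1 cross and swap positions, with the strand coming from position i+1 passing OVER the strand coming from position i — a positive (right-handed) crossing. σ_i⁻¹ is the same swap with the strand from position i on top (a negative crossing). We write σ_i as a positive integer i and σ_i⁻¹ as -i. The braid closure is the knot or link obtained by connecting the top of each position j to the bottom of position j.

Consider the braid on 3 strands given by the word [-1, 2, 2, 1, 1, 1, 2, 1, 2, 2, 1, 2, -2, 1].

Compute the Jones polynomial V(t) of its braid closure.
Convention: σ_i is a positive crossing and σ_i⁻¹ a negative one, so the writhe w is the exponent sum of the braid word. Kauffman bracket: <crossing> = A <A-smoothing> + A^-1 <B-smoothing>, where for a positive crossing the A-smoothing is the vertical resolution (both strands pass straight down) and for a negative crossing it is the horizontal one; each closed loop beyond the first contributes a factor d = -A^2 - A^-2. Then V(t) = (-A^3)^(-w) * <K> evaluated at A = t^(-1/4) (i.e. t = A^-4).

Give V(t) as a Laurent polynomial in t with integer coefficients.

The presented braid s1^-1 s2 s2 s1 s1 s1 s2 s1 s2 s2 s1 s2 s2^-1 s1 on 3 strands reduces by inverse Markov moves (closure unchanged at each step):
  Deconjugate: the word is γ·β·γ⁻¹ with γ = s1^-1 s2 (prefix) and γ⁻¹ = s2^-1 s1 (suffix); strip both.
Reduced to β = s2 s1 s1 s1 s2 s1 s2 s2 s1 s2 on 3 strands, 10 crossings.
Compute on β:
Braid: s2 s1 s1 s1 s2 s1 s2 s2 s1 s2 on 3 strands, 10 crossings.
Writhe w = (#positive) - (#negative) = 10 - 0 = 10.
Enumerate smoothing states for the bracket polynomial. There are 2^10 = 1024 states.
Each crossing splits two ways (0=vertical, 1=horizontal). The state's weight is A^(#A-smoothings - #B-smoothings) * d^(loops - 1).
Tabulate the states by total A-exponent and number of loops L (A-exp: L × count):
  A^10: L=3 ×1
  A^8: L=2 ×10
  A^6: L=1 ×25, L=3 ×20
  A^4: L=2 ×100, L=4 ×20
  A^2: L=1 ×36, L=3 ×164, L=5 ×10
  A^0: L=2 ×108, L=4 ×142, L=6 ×2
  A^-2: L=1 ×12, L=3 ×129, L=5 ×69
  A^-4: L=2 ×24, L=4 ×78, L=6 ×18
  A^-6: L=3 ×19, L=5 ×24, L=7 ×2
  A^-8: L=4 ×7, L=6 ×3
  A^-10: L=5 ×1
Each group contributes A^e * Σ count * d^(L-1):
Powers of d = -A^2 - A^-2: d^2 = A^4 + 2 + A^-4; d^3 = -A^6 - 3*A^2 - 3*A^-2 - A^-6; d^4 = A^8 + 4*A^4 + 6 + 4*A^-4 + A^-8; d^5 = -A^10 - 5*A^6 - 10*A^2 - 10*A^-2 - 5*A^-6 - A^-10; d^6 = A^12 + 6*A^8 + 15*A^4 + 20 + 15*A^-4 + 6*A^-8 + A^-12.
  A^10 * (d^2) = A^14 + 2*A^10 + A^6
  A^8 * (10*d) = -10*A^10 - 10*A^6
  A^6 * (25 + 20*d^2) = 20*A^10 + 65*A^6 + 20*A^2
  A^4 * (100*d + 20*d^3) = -20*A^10 - 160*A^6 - 160*A^2 - 20*A^-2
  A^2 * (36 + 164*d^2 + 10*d^4) = 10*A^10 + 204*A^6 + 424*A^2 + 204*A^-2 + 10*A^-6
  A^0 * (108*d + 142*d^3 + 2*d^5) = -2*A^10 - 152*A^6 - 554*A^2 - 554*A^-2 - 152*A^-6 - 2*A^-10
  A^-2 * (12 + 129*d^2 + 69*d^4) = 69*A^6 + 405*A^2 + 684*A^-2 + 405*A^-6 + 69*A^-10
  A^-4 * (24*d + 78*d^3 + 18*d^5) = -18*A^6 - 168*A^2 - 438*A^-2 - 438*A^-6 - 168*A^-10 - 18*A^-14
  A^-6 * (19*d^2 + 24*d^4 + 2*d^6) = 2*A^6 + 36*A^2 + 145*A^-2 + 222*A^-6 + 145*A^-10 + 36*A^-14 + 2*A^-18
  A^-8 * (7*d^3 + 3*d^5) = -3*A^2 - 22*A^-2 - 51*A^-6 - 51*A^-10 - 22*A^-14 - 3*A^-18
  A^-10 * (d^4) = A^-2 + 4*A^-6 + 6*A^-10 + 4*A^-14 + A^-18
Summing the groups: <K> = A^14 + A^6 - A^-10
Normalise by the writhe: (-A^3)^(-w) = (-A^3)^(-10) = A^-30, so f(A) = A^-30 * <K> = A^-16 + A^-24 - A^-40.
Substitute A = t^(-1/4), i.e. A^e → t^(-e/4): V(t) = -t^10 + t^6 + t^4

Answer: -t^10 + t^6 + t^4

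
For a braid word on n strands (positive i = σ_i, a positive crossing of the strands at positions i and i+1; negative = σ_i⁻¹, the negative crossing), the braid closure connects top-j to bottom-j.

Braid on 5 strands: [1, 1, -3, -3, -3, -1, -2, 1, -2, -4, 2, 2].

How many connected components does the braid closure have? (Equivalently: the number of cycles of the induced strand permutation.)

Track the strand permutation on 5 strands, starting from identity.
  step 1: s1 swaps positions 1,2 -> [2 1 3 4 5]
  step 2: s1 swaps positions 1,2 -> [1 2 3 4 5]
  step 3: s3^-1 swaps positions 3,4 -> [1 2 4 3 5]
  step 4: s3^-1 swaps positions 3,4 -> [1 2 3 4 5]
  step 5: s3^-1 swaps positions 3,4 -> [1 2 4 3 5]
  step 6: s1^-1 swaps positions 1,2 -> [2 1 4 3 5]
  step 7: s2^-1 swaps positions 2,3 -> [2 4 1 3 5]
  step 8: s1 swaps positions 1,2 -> [4 2 1 3 5]
  step 9: s2^-1 swaps positions 2,3 -> [4 1 2 3 5]
  step 10: s4^-1 swaps positions 4,5 -> [4 1 2 5 3]
  step 11: s2 swaps positions 2,3 -> [4 2 1 5 3]
  step 12: s2 swaps positions 2,3 -> [4 1 2 5 3]
Final permutation (position -> original strand): [4 1 2 5 3]
Closure components = cycle count of this permutation = 1.

Answer: 1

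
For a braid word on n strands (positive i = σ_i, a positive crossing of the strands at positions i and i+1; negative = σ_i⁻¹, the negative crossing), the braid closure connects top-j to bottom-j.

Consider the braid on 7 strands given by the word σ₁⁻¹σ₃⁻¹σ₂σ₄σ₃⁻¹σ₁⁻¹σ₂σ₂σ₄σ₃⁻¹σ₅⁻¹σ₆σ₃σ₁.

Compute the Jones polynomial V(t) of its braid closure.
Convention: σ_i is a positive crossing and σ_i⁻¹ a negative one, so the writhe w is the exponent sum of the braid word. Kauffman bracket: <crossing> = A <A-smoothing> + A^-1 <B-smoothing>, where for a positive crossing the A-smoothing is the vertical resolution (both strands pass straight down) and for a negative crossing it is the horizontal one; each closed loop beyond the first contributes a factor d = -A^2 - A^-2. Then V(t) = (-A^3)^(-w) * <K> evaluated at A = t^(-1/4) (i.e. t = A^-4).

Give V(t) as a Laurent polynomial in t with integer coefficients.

The presented braid s1^-1 s3^-1 s2 s4 s3^-1 s1^-1 s2 s2 s4 s3^-1 s5^-1 s6 s3 s1 on 7 strands reduces by inverse Markov moves (closure unchanged at each step):
  Deconjugate: the word is γ·β·γ⁻¹ with γ = s1^-1 s3^-1 (prefix) and γ⁻¹ = s3 s1 (suffix); strip both.
  Destabilize: the word has the form β·s6 where s6 occurs only as the final letter (β ∈ B_6); drop it and the last strand → 6 strands.
  Destabilize: the word has the form β·s5^-1 where s5^-1 occurs only as the final letter (β ∈ B_5); drop it and the last strand → 5 strands.
Reduced to β = s2 s4 s3^-1 s1^-1 s2 s2 s4 s3^-1 on 5 strands, 8 crossings.
Compute on β:
Braid: s2 s4 s3^-1 s1^-1 s2 s2 s4 s3^-1 on 5 strands, 8 crossings.
Writhe w = (#positive) - (#negative) = 5 - 3 = 2.
State-sum expansion of <K>. There are 2^8 = 256 states.
For each crossing: s=0 is the vertical smoothing, s=1 horizontal. Crossing k contributes A^(sign_k * (1 - 2*s_k)); loop factor d = -A^2 - A^-2.
Tabulate the states by total A-exponent and number of loops L (A-exp: L × count):
  A^8: L=4 ×1
  A^6: L=3 ×7, L=5 ×1
  A^4: L=2 ×19, L=4 ×9
  A^2: L=1 ×19, L=3 ×35, L=5 ×2
  A^0: L=2 ×48, L=4 ×22
  A^-2: L=3 ×49, L=5 ×7
  A^-4: L=4 ×27, L=6 ×1
  A^-6: L=5 ×8
  A^-8: L=6 ×1
Each group contributes A^e * Σ count * d^(L-1):
Powers of d = -A^2 - A^-2: d^2 = A^4 + 2 + A^-4; d^3 = -A^6 - 3*A^2 - 3*A^-2 - A^-6; d^4 = A^8 + 4*A^4 + 6 + 4*A^-4 + A^-8; d^5 = -A^10 - 5*A^6 - 10*A^2 - 10*A^-2 - 5*A^-6 - A^-10.
  A^8 * (d^3) = -A^14 - 3*A^10 - 3*A^6 - A^2
  A^6 * (7*d^2 + d^4) = A^14 + 11*A^10 + 20*A^6 + 11*A^2 + A^-2
  A^4 * (19*d + 9*d^3) = -9*A^10 - 46*A^6 - 46*A^2 - 9*A^-2
  A^2 * (19 + 35*d^2 + 2*d^4) = 2*A^10 + 43*A^6 + 101*A^2 + 43*A^-2 + 2*A^-6
  A^0 * (48*d + 22*d^3) = -22*A^6 - 114*A^2 - 114*A^-2 - 22*A^-6
  A^-2 * (49*d^2 + 7*d^4) = 7*A^6 + 77*A^2 + 140*A^-2 + 77*A^-6 + 7*A^-10
  A^-4 * (27*d^3 + d^5) = -A^6 - 32*A^2 - 91*A^-2 - 91*A^-6 - 32*A^-10 - A^-14
  A^-6 * (8*d^4) = 8*A^2 + 32*A^-2 + 48*A^-6 + 32*A^-10 + 8*A^-14
  A^-8 * (d^5) = -A^2 - 5*A^-2 - 10*A^-6 - 10*A^-10 - 5*A^-14 - A^-18
Summing the groups: <K> = A^10 - 2*A^6 + 3*A^2 - 3*A^-2 + 4*A^-6 - 3*A^-10 + 2*A^-14 - A^-18
Normalise by the writhe: (-A^3)^(-w) = (-A^3)^(-2) = A^-6, so f(A) = A^-6 * <K> = A^4 - 2 + 3*A^-4 - 3*A^-8 + 4*A^-12 - 3*A^-16 + 2*A^-20 - A^-24.
Substitute A = t^(-1/4), i.e. A^e → t^(-e/4): V(t) = -t^6 + 2*t^5 - 3*t^4 + 4*t^3 - 3*t^2 + 3*t - 2 + t^-1

Answer: -t^6 + 2*t^5 - 3*t^4 + 4*t^3 - 3*t^2 + 3*t - 2 + t^-1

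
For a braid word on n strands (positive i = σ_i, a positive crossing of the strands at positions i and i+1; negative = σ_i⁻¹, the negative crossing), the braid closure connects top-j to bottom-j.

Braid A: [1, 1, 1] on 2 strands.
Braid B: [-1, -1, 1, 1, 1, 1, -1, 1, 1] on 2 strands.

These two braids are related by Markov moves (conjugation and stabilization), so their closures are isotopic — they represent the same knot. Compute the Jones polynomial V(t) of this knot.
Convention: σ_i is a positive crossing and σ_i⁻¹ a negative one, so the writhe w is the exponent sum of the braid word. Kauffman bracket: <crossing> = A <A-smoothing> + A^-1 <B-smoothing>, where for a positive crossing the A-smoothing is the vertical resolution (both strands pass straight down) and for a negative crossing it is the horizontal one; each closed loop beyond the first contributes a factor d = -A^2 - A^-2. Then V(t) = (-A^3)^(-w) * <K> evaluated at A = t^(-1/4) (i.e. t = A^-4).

-t^4 + t^3 + t

Derivation:
Markov-equivalent braids have isotopic closures, hence identical knot invariants. Strip the Markov moves from each word to reach a common short braid β, then compute V(t) once on β.
Braid A: s1 s1 s1 on 2 strands has no conjugating prefix/suffix or stabilization to strip; take β = s1 s1 s1.
Braid B: s1^-1 s1^-1 s1 s1 s1 s1 s1^-1 s1 s1 on 2 strands reduces by inverse Markov moves (closure unchanged at each step):
  Deconjugate: the word is γ·β·γ⁻¹ with γ = s1^-1 s1^-1 (prefix) and γ⁻¹ = s1 s1 (suffix); strip both.
  Deconjugate: the word is γ·β·γ⁻¹ with γ = s1 (prefix) and γ⁻¹ = s1^-1 (suffix); strip both.
Reduced to β = s1 s1 s1 on 2 strands, 3 crossings.
Both give the same β = s1 s1 s1 on 2 strands, so one state sum suffices:
Braid: s1 s1 s1 on 2 strands, 3 crossings.
Writhe w = (#positive) - (#negative) = 3 - 0 = 3.
State-sum expansion of <K>. There are 2^3 = 8 states.
For each crossing: s=0 is the vertical smoothing, s=1 horizontal. Crossing k contributes A^(sign_k * (1 - 2*s_k)); loop factor d = -A^2 - A^-2.
  state 000: A-exp=+3, loops=2, term = A^3 * d^1
  state 001: A-exp=+1, loops=1, term = A^1 * d^0
  state 010: A-exp=+1, loops=1, term = A^1 * d^0
  state 011: A-exp=-1, loops=2, term = A^-1 * d^1
  state 100: A-exp=+1, loops=1, term = A^1 * d^0
  state 101: A-exp=-1, loops=2, term = A^-1 * d^1
  state 110: A-exp=-1, loops=2, term = A^-1 * d^1
  state 111: A-exp=-3, loops=3, term = A^-3 * d^2
Collect the terms by A-exponent (count of states per loop number):
Powers of d = -A^2 - A^-2: d^2 = A^4 + 2 + A^-4.
  A^3 * (d) = -A^5 - A
  A^1 * (3) = 3*A
  A^-1 * (3*d) = -3*A - 3*A^-3
  A^-3 * (d^2) = A + 2*A^-3 + A^-7
Summing the groups: <K> = -A^5 - A^-3 + A^-7
Normalise by the writhe: (-A^3)^(-w) = (-A^3)^(-3) = -A^-9, so f(A) = -A^-9 * <K> = A^-4 + A^-12 - A^-16.
Substitute A = t^(-1/4), i.e. A^e → t^(-e/4): V(t) = -t^4 + t^3 + t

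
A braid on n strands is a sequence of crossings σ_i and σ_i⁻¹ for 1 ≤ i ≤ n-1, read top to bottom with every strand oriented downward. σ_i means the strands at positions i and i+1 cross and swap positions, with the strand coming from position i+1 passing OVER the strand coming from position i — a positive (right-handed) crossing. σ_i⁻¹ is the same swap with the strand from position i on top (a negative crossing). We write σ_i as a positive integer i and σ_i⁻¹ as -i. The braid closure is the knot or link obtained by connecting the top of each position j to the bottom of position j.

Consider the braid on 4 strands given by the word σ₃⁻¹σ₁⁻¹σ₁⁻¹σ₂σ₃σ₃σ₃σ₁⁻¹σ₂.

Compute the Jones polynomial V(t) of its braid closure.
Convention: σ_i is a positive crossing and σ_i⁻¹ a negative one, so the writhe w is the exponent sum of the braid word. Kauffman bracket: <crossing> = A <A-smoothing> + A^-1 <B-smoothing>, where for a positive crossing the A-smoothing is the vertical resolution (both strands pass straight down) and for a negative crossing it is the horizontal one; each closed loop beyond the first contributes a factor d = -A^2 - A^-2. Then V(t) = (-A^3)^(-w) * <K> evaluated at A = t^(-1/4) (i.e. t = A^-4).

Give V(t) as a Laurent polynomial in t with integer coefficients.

Braid: s3^-1 s1^-1 s1^-1 s2 s3 s3 s3 s1^-1 s2 on 4 strands, 9 crossings.
Writhe w = (#positive) - (#negative) = 5 - 4 = 1.
Enumerate smoothing states for the bracket polynomial. There are 2^9 = 512 states.
For each crossing: s=0 is the vertical smoothing, s=1 horizontal. Crossing k contributes A^(sign_k * (1 - 2*s_k)); loop factor d = -A^2 - A^-2.
Tabulate the states by total A-exponent and number of loops L (A-exp: L × count):
  A^9: L=4 ×1
  A^7: L=3 ×5, L=5 ×4
  A^5: L=2 ×10, L=4 ×23, L=6 ×3
  A^3: L=1 ×8, L=3 ×57, L=5 ×18, L=7 ×1
  A^1: L=2 ×70, L=4 ×50, L=6 ×6
  A^-1: L=1 ×33, L=3 ×75, L=5 ×18
  A^-3: L=2 ×51, L=4 ×32, L=6 ×1
  A^-5: L=3 ×32, L=5 ×4
  A^-7: L=4 ×9
  A^-9: L=5 ×1
Each group contributes A^e * Σ count * d^(L-1):
Powers of d = -A^2 - A^-2: d^2 = A^4 + 2 + A^-4; d^3 = -A^6 - 3*A^2 - 3*A^-2 - A^-6; d^4 = A^8 + 4*A^4 + 6 + 4*A^-4 + A^-8; d^5 = -A^10 - 5*A^6 - 10*A^2 - 10*A^-2 - 5*A^-6 - A^-10; d^6 = A^12 + 6*A^8 + 15*A^4 + 20 + 15*A^-4 + 6*A^-8 + A^-12.
  A^9 * (d^3) = -A^15 - 3*A^11 - 3*A^7 - A^3
  A^7 * (5*d^2 + 4*d^4) = 4*A^15 + 21*A^11 + 34*A^7 + 21*A^3 + 4*A^-1
  A^5 * (10*d + 23*d^3 + 3*d^5) = -3*A^15 - 38*A^11 - 109*A^7 - 109*A^3 - 38*A^-1 - 3*A^-5
  A^3 * (8 + 57*d^2 + 18*d^4 + d^6) = A^15 + 24*A^11 + 144*A^7 + 250*A^3 + 144*A^-1 + 24*A^-5 + A^-9
  A^1 * (70*d + 50*d^3 + 6*d^5) = -6*A^11 - 80*A^7 - 280*A^3 - 280*A^-1 - 80*A^-5 - 6*A^-9
  A^-1 * (33 + 75*d^2 + 18*d^4) = 18*A^7 + 147*A^3 + 291*A^-1 + 147*A^-5 + 18*A^-9
  A^-3 * (51*d + 32*d^3 + d^5) = -A^7 - 37*A^3 - 157*A^-1 - 157*A^-5 - 37*A^-9 - A^-13
  A^-5 * (32*d^2 + 4*d^4) = 4*A^3 + 48*A^-1 + 88*A^-5 + 48*A^-9 + 4*A^-13
  A^-7 * (9*d^3) = -9*A^-1 - 27*A^-5 - 27*A^-9 - 9*A^-13
  A^-9 * (d^4) = A^-1 + 4*A^-5 + 6*A^-9 + 4*A^-13 + A^-17
Summing the groups: <K> = A^15 - 2*A^11 + 3*A^7 - 5*A^3 + 4*A^-1 - 4*A^-5 + 3*A^-9 - 2*A^-13 + A^-17
Normalise by the writhe: (-A^3)^(-w) = (-A^3)^(-1) = -A^-3, so f(A) = -A^-3 * <K> = -A^12 + 2*A^8 - 3*A^4 + 5 - 4*A^-4 + 4*A^-8 - 3*A^-12 + 2*A^-16 - A^-20.
Substitute A = t^(-1/4), i.e. A^e → t^(-e/4): V(t) = -t^5 + 2*t^4 - 3*t^3 + 4*t^2 - 4*t + 5 - 3*t^-1 + 2*t^-2 - t^-3

Answer: -t^5 + 2*t^4 - 3*t^3 + 4*t^2 - 4*t + 5 - 3*t^-1 + 2*t^-2 - t^-3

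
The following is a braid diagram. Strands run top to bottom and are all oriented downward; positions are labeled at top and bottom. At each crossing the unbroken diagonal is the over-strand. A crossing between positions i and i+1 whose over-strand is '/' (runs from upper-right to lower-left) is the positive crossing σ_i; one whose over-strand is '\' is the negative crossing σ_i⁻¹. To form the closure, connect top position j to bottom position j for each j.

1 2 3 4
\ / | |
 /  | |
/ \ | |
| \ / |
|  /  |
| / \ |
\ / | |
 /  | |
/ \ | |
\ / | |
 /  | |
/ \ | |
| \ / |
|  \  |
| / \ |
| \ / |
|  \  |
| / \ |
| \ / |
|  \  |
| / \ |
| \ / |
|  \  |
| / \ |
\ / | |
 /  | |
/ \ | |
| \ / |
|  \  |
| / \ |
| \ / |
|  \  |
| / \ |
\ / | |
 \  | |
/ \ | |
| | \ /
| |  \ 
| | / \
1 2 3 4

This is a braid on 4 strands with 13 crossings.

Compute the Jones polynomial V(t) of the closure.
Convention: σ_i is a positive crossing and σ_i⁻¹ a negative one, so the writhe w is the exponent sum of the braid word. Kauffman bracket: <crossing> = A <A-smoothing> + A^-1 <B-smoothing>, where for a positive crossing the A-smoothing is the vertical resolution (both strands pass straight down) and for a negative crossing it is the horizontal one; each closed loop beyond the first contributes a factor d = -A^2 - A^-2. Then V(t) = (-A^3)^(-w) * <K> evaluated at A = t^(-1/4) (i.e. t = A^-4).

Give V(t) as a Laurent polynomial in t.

Reading the diagram top to bottom ('/'-over between positions i,i+1 = s_i, '\'-over = s_i^-1): braid word = s1 s2 s1 s1 s2^-1 s2^-1 s2^-1 s2^-1 s1 s2^-1 s2^-1 s1^-1 s3^-1.
The presented braid s1 s2 s1 s1 s2^-1 s2^-1 s2^-1 s2^-1 s1 s2^-1 s2^-1 s1^-1 s3^-1 on 4 strands reduces by inverse Markov moves (closure unchanged at each step):
  Destabilize: the word has the form β·s3^-1 where s3^-1 occurs only as the final letter (β ∈ B_3); drop it and the last strand → 3 strands.
  Deconjugate: the word is γ·β·γ⁻¹ with γ = s1 s2 (prefix) and γ⁻¹ = s2^-1 s1^-1 (suffix); strip both.
Reduced to β = s1 s1 s2^-1 s2^-1 s2^-1 s2^-1 s1 s2^-1 on 3 strands, 8 crossings.
Compute on β:
Braid: s1 s1 s2^-1 s2^-1 s2^-1 s2^-1 s1 s2^-1 on 3 strands, 8 crossings.
Writhe w = (#positive) - (#negative) = 3 - 5 = -2.
Computing the Kauffman bracket via state sum. There are 2^8 = 256 states.
Smooth each crossing (0=||, 1=⌣⌢); contribution A^(Σ sign_k(1-2s_k)) * d^(L-1).
Tabulate the states by total A-exponent and number of loops L (A-exp: L × count):
  A^8: L=6 ×1
  A^6: L=5 ×8
  A^4: L=4 ×27, L=6 ×1
  A^2: L=3 ×48, L=5 ×8
  A^0: L=2 ×47, L=4 ×22, L=6 ×1
  A^-2: L=1 ×23, L=3 ×29, L=5 ×4
  A^-4: L=2 ×22, L=4 ×6
  A^-6: L=3 ×8
  A^-8: L=4 ×1
Each group contributes A^e * Σ count * d^(L-1):
Powers of d = -A^2 - A^-2: d^2 = A^4 + 2 + A^-4; d^3 = -A^6 - 3*A^2 - 3*A^-2 - A^-6; d^4 = A^8 + 4*A^4 + 6 + 4*A^-4 + A^-8; d^5 = -A^10 - 5*A^6 - 10*A^2 - 10*A^-2 - 5*A^-6 - A^-10.
  A^8 * (d^5) = -A^18 - 5*A^14 - 10*A^10 - 10*A^6 - 5*A^2 - A^-2
  A^6 * (8*d^4) = 8*A^14 + 32*A^10 + 48*A^6 + 32*A^2 + 8*A^-2
  A^4 * (27*d^3 + d^5) = -A^14 - 32*A^10 - 91*A^6 - 91*A^2 - 32*A^-2 - A^-6
  A^2 * (48*d^2 + 8*d^4) = 8*A^10 + 80*A^6 + 144*A^2 + 80*A^-2 + 8*A^-6
  A^0 * (47*d + 22*d^3 + d^5) = -A^10 - 27*A^6 - 123*A^2 - 123*A^-2 - 27*A^-6 - A^-10
  A^-2 * (23 + 29*d^2 + 4*d^4) = 4*A^6 + 45*A^2 + 105*A^-2 + 45*A^-6 + 4*A^-10
  A^-4 * (22*d + 6*d^3) = -6*A^2 - 40*A^-2 - 40*A^-6 - 6*A^-10
  A^-6 * (8*d^2) = 8*A^-2 + 16*A^-6 + 8*A^-10
  A^-8 * (d^3) = -A^-2 - 3*A^-6 - 3*A^-10 - A^-14
Summing the groups: <K> = -A^18 + 2*A^14 - 3*A^10 + 4*A^6 - 4*A^2 + 4*A^-2 - 2*A^-6 + 2*A^-10 - A^-14
Normalise by the writhe: (-A^3)^(-w) = (-A^3)^(2) = A^6, so f(A) = A^6 * <K> = -A^24 + 2*A^20 - 3*A^16 + 4*A^12 - 4*A^8 + 4*A^4 - 2 + 2*A^-4 - A^-8.
Substitute A = t^(-1/4), i.e. A^e → t^(-e/4): V(t) = -t^2 + 2*t - 2 + 4*t^-1 - 4*t^-2 + 4*t^-3 - 3*t^-4 + 2*t^-5 - t^-6

Answer: -t^2 + 2*t - 2 + 4*t^-1 - 4*t^-2 + 4*t^-3 - 3*t^-4 + 2*t^-5 - t^-6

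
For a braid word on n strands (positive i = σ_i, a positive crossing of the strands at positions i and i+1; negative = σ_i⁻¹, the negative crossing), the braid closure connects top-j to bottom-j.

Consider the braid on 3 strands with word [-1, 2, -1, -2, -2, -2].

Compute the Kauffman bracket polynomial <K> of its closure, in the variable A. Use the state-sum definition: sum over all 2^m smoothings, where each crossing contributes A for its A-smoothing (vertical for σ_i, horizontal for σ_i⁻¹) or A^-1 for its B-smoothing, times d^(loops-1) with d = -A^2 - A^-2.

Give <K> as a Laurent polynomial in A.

-A^12 + A^8 - A^4 + 2 - A^-4 + A^-8

Derivation:
Braid: s1^-1 s2 s1^-1 s2^-1 s2^-1 s2^-1 on 3 strands, 6 crossings.
Writhe w = (#positive) - (#negative) = 1 - 5 = -4.
Enumerate smoothing states for the bracket polynomial. There are 2^6 = 64 states.
Each crossing splits two ways (0=vertical, 1=horizontal). The state's weight is A^(#A-smoothings - #B-smoothings) * d^(loops - 1).
Tabulate the states by total A-exponent and number of loops L (A-exp: L × count):
  A^6: L=4 ×1
  A^4: L=3 ×6
  A^2: L=2 ×12, L=4 ×3
  A^0: L=1 ×9, L=3 ×10, L=5 ×1
  A^-2: L=2 ×12, L=4 ×3
  A^-4: L=1 ×2, L=3 ×4
  A^-6: L=2 ×1
Each group contributes A^e * Σ count * d^(L-1):
Powers of d = -A^2 - A^-2: d^2 = A^4 + 2 + A^-4; d^3 = -A^6 - 3*A^2 - 3*A^-2 - A^-6; d^4 = A^8 + 4*A^4 + 6 + 4*A^-4 + A^-8.
  A^6 * (d^3) = -A^12 - 3*A^8 - 3*A^4 - 1
  A^4 * (6*d^2) = 6*A^8 + 12*A^4 + 6
  A^2 * (12*d + 3*d^3) = -3*A^8 - 21*A^4 - 21 - 3*A^-4
  A^0 * (9 + 10*d^2 + d^4) = A^8 + 14*A^4 + 35 + 14*A^-4 + A^-8
  A^-2 * (12*d + 3*d^3) = -3*A^4 - 21 - 21*A^-4 - 3*A^-8
  A^-4 * (2 + 4*d^2) = 4 + 10*A^-4 + 4*A^-8
  A^-6 * (d) = -A^-4 - A^-8
Summing the groups: <K> = -A^12 + A^8 - A^4 + 2 - A^-4 + A^-8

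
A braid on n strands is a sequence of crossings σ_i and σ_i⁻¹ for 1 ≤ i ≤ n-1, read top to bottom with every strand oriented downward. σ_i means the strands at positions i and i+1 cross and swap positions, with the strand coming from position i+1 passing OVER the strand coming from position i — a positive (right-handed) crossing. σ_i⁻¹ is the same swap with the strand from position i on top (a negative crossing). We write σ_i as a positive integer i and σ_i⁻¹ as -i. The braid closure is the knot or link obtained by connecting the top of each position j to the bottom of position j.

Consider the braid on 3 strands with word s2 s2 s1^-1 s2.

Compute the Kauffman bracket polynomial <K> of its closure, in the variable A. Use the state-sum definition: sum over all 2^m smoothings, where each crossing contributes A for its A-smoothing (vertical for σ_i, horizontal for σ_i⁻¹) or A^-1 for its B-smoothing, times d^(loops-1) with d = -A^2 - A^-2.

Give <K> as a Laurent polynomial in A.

Braid: s2 s2 s1^-1 s2 on 3 strands, 4 crossings.
Writhe w = (#positive) - (#negative) = 3 - 1 = 2.
Computing the Kauffman bracket via state sum. There are 2^4 = 16 states.
Each crossing splits two ways (0=vertical, 1=horizontal). The state's weight is A^(#A-smoothings - #B-smoothings) * d^(loops - 1).
  state 0000: A-exp=+2, loops=3, term = A^2 * d^2
  state 0001: A-exp=+0, loops=2, term = A^0 * d^1
  state 0010: A-exp=+4, loops=2, term = A^4 * d^1
  state 0011: A-exp=+2, loops=1, term = A^2 * d^0
  state 0100: A-exp=+0, loops=2, term = A^0 * d^1
  state 0101: A-exp=-2, loops=3, term = A^-2 * d^2
  state 0110: A-exp=+2, loops=1, term = A^2 * d^0
  state 0111: A-exp=+0, loops=2, term = A^0 * d^1
  state 1000: A-exp=+0, loops=2, term = A^0 * d^1
  state 1001: A-exp=-2, loops=3, term = A^-2 * d^2
  state 1010: A-exp=+2, loops=1, term = A^2 * d^0
  state 1011: A-exp=+0, loops=2, term = A^0 * d^1
  state 1100: A-exp=-2, loops=3, term = A^-2 * d^2
  state 1101: A-exp=-4, loops=4, term = A^-4 * d^3
  state 1110: A-exp=+0, loops=2, term = A^0 * d^1
  state 1111: A-exp=-2, loops=3, term = A^-2 * d^2
Collect the terms by A-exponent (count of states per loop number):
Powers of d = -A^2 - A^-2: d^2 = A^4 + 2 + A^-4; d^3 = -A^6 - 3*A^2 - 3*A^-2 - A^-6.
  A^4 * (d) = -A^6 - A^2
  A^2 * (3 + d^2) = A^6 + 5*A^2 + A^-2
  A^0 * (6*d) = -6*A^2 - 6*A^-2
  A^-2 * (4*d^2) = 4*A^2 + 8*A^-2 + 4*A^-6
  A^-4 * (d^3) = -A^2 - 3*A^-2 - 3*A^-6 - A^-10
Summing the groups: <K> = A^2 + A^-6 - A^-10

Answer: A^2 + A^-6 - A^-10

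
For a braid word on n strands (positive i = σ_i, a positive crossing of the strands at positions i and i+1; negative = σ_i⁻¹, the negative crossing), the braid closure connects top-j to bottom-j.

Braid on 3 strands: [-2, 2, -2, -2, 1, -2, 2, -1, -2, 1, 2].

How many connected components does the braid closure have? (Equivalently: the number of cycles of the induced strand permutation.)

Track the strand permutation on 3 strands, starting from identity.
  step 1: s2^-1 swaps positions 2,3 -> [1 3 2]
  step 2: s2 swaps positions 2,3 -> [1 2 3]
  step 3: s2^-1 swaps positions 2,3 -> [1 3 2]
  step 4: s2^-1 swaps positions 2,3 -> [1 2 3]
  step 5: s1 swaps positions 1,2 -> [2 1 3]
  step 6: s2^-1 swaps positions 2,3 -> [2 3 1]
  step 7: s2 swaps positions 2,3 -> [2 1 3]
  step 8: s1^-1 swaps positions 1,2 -> [1 2 3]
  step 9: s2^-1 swaps positions 2,3 -> [1 3 2]
  step 10: s1 swaps positions 1,2 -> [3 1 2]
  step 11: s2 swaps positions 2,3 -> [3 2 1]
Final permutation (position -> original strand): [3 2 1]
Closure components = cycle count of this permutation = 2.

Answer: 2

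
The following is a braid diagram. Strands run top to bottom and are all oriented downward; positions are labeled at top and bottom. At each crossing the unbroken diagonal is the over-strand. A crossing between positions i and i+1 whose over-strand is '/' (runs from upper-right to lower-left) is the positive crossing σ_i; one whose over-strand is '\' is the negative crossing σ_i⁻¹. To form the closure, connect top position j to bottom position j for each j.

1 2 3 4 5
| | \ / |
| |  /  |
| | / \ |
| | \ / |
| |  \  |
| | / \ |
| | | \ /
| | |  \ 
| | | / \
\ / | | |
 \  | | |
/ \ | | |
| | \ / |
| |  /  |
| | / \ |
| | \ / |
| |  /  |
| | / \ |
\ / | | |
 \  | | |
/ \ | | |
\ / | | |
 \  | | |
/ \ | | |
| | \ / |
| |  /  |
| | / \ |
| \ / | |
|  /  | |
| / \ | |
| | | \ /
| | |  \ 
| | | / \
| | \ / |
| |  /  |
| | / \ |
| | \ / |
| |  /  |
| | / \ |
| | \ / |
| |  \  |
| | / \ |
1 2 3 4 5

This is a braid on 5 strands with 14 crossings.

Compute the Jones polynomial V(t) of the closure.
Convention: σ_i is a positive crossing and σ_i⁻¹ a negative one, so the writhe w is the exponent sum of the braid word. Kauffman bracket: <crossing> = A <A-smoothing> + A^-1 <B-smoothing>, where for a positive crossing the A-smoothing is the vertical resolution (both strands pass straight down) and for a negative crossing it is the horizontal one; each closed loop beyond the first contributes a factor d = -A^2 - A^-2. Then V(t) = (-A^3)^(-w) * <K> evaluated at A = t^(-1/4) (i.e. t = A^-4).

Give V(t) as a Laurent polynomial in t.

t^4 - 2*t^3 + 3*t^2 - 5*t + 6 - 5*t^-1 + 5*t^-2 - 3*t^-3 + 2*t^-4 - t^-5

Derivation:
Reading the diagram top to bottom ('/'-over between positions i,i+1 = s_i, '\'-over = s_i^-1): braid word = s3 s3^-1 s4^-1 s1^-1 s3 s3 s1^-1 s1^-1 s3 s2 s4^-1 s3 s3 s3^-1.
The presented braid s3 s3^-1 s4^-1 s1^-1 s3 s3 s1^-1 s1^-1 s3 s2 s4^-1 s3 s3 s3^-1 on 5 strands reduces by inverse Markov moves (closure unchanged at each step):
  Deconjugate: the word is γ·β·γ⁻¹ with γ = s3 s3^-1 (prefix) and γ⁻¹ = s3 s3^-1 (suffix); strip both.
Reduced to β = s4^-1 s1^-1 s3 s3 s1^-1 s1^-1 s3 s2 s4^-1 s3 on 5 strands, 10 crossings.
Compute on β:
Braid: s4^-1 s1^-1 s3 s3 s1^-1 s1^-1 s3 s2 s4^-1 s3 on 5 strands, 10 crossings.
Writhe w = (#positive) - (#negative) = 5 - 5 = 0.
Enumerate smoothing states for the bracket polynomial. There are 2^10 = 1024 states.
Each crossing splits two ways (0=vertical, 1=horizontal). The state's weight is A^(#A-smoothings - #B-smoothings) * d^(loops - 1).
Tabulate the states by total A-exponent and number of loops L (A-exp: L × count):
  A^10: L=6 ×1
  A^8: L=5 ×10
  A^6: L=4 ×41, L=6 ×4
  A^4: L=3 ×83, L=5 ×36, L=7 ×1
  A^2: L=2 ×84, L=4 ×107, L=6 ×19
  A^0: L=1 ×33, L=3 ×143, L=5 ×70, L=7 ×6
  A^-2: L=2 ×68, L=4 ×116, L=6 ×25, L=8 ×1
  A^-4: L=3 ×64, L=5 ×52, L=7 ×4
  A^-6: L=4 ×33, L=6 ×12
  A^-8: L=5 ×9, L=7 ×1
  A^-10: L=6 ×1
Each group contributes A^e * Σ count * d^(L-1):
Powers of d = -A^2 - A^-2: d^2 = A^4 + 2 + A^-4; d^3 = -A^6 - 3*A^2 - 3*A^-2 - A^-6; d^4 = A^8 + 4*A^4 + 6 + 4*A^-4 + A^-8; d^5 = -A^10 - 5*A^6 - 10*A^2 - 10*A^-2 - 5*A^-6 - A^-10; d^6 = A^12 + 6*A^8 + 15*A^4 + 20 + 15*A^-4 + 6*A^-8 + A^-12; d^7 = -A^14 - 7*A^10 - 21*A^6 - 35*A^2 - 35*A^-2 - 21*A^-6 - 7*A^-10 - A^-14.
  A^10 * (d^5) = -A^20 - 5*A^16 - 10*A^12 - 10*A^8 - 5*A^4 - 1
  A^8 * (10*d^4) = 10*A^16 + 40*A^12 + 60*A^8 + 40*A^4 + 10
  A^6 * (41*d^3 + 4*d^5) = -4*A^16 - 61*A^12 - 163*A^8 - 163*A^4 - 61 - 4*A^-4
  A^4 * (83*d^2 + 36*d^4 + d^6) = A^16 + 42*A^12 + 242*A^8 + 402*A^4 + 242 + 42*A^-4 + A^-8
  A^2 * (84*d + 107*d^3 + 19*d^5) = -19*A^12 - 202*A^8 - 595*A^4 - 595 - 202*A^-4 - 19*A^-8
  A^0 * (33 + 143*d^2 + 70*d^4 + 6*d^6) = 6*A^12 + 106*A^8 + 513*A^4 + 859 + 513*A^-4 + 106*A^-8 + 6*A^-12
  A^-2 * (68*d + 116*d^3 + 25*d^5 + d^7) = -A^12 - 32*A^8 - 262*A^4 - 701 - 701*A^-4 - 262*A^-8 - 32*A^-12 - A^-16
  A^-4 * (64*d^2 + 52*d^4 + 4*d^6) = 4*A^8 + 76*A^4 + 332 + 520*A^-4 + 332*A^-8 + 76*A^-12 + 4*A^-16
  A^-6 * (33*d^3 + 12*d^5) = -12*A^4 - 93 - 219*A^-4 - 219*A^-8 - 93*A^-12 - 12*A^-16
  A^-8 * (9*d^4 + d^6) = A^4 + 15 + 51*A^-4 + 74*A^-8 + 51*A^-12 + 15*A^-16 + A^-20
  A^-10 * (d^5) = -1 - 5*A^-4 - 10*A^-8 - 10*A^-12 - 5*A^-16 - A^-20
Summing the groups: <K> = -A^20 + 2*A^16 - 3*A^12 + 5*A^8 - 5*A^4 + 6 - 5*A^-4 + 3*A^-8 - 2*A^-12 + A^-16
Normalise by the writhe: (-A^3)^(-w) = (-A^3)^(0) = 1, so f(A) = 1 * <K> = -A^20 + 2*A^16 - 3*A^12 + 5*A^8 - 5*A^4 + 6 - 5*A^-4 + 3*A^-8 - 2*A^-12 + A^-16.
Substitute A = t^(-1/4), i.e. A^e → t^(-e/4): V(t) = t^4 - 2*t^3 + 3*t^2 - 5*t + 6 - 5*t^-1 + 5*t^-2 - 3*t^-3 + 2*t^-4 - t^-5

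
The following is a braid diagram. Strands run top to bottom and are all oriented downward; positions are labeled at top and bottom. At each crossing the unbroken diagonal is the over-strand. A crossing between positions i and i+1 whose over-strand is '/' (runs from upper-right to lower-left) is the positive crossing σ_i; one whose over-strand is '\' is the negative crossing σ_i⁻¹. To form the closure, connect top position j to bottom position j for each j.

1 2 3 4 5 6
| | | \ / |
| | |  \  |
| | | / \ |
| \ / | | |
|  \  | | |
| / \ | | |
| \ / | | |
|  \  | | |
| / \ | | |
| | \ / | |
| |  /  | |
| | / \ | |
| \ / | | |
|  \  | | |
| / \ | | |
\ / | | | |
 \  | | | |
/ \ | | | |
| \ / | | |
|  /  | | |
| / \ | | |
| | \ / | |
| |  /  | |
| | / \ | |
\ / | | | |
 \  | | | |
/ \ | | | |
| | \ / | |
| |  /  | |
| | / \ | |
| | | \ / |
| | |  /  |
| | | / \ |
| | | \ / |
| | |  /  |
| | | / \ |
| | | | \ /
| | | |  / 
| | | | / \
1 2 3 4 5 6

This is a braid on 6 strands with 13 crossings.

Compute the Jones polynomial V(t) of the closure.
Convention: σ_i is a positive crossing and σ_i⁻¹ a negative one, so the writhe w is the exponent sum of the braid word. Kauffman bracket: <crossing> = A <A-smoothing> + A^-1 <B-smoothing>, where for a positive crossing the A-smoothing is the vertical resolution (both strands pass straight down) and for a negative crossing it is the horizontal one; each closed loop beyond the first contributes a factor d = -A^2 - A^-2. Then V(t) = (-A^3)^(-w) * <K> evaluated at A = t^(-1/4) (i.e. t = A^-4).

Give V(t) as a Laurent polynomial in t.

Reading the diagram top to bottom ('/'-over between positions i,i+1 = s_i, '\'-over = s_i^-1): braid word = s4^-1 s2^-1 s2^-1 s3 s2^-1 s1^-1 s2 s3 s1^-1 s3 s4 s4 s5.
The presented braid s4^-1 s2^-1 s2^-1 s3 s2^-1 s1^-1 s2 s3 s1^-1 s3 s4 s4 s5 on 6 strands reduces by inverse Markov moves (closure unchanged at each step):
  Destabilize: the word has the form β·s5 where s5 occurs only as the final letter (β ∈ B_5); drop it and the last strand → 5 strands.
  Deconjugate: the word is γ·β·γ⁻¹ with γ = s4^-1 (prefix) and γ⁻¹ = s4 (suffix); strip both.
  Destabilize: the word has the form β·s4 where s4 occurs only as the final letter (β ∈ B_4); drop it and the last strand → 4 strands.
Reduced to β = s2^-1 s2^-1 s3 s2^-1 s1^-1 s2 s3 s1^-1 s3 on 4 strands, 9 crossings.
Compute on β:
Braid: s2^-1 s2^-1 s3 s2^-1 s1^-1 s2 s3 s1^-1 s3 on 4 strands, 9 crossings.
Writhe w = (#positive) - (#negative) = 4 - 5 = -1.
Enumerate smoothing states for the bracket polynomial. There are 2^9 = 512 states.
Smooth each crossing (0=||, 1=⌣⌢); contribution A^(Σ sign_k(1-2s_k)) * d^(L-1).
Tabulate the states by total A-exponent and number of loops L (A-exp: L × count):
  A^9: L=5 ×1
  A^7: L=4 ×9
  A^5: L=3 ×32, L=5 ×4
  A^3: L=2 ×55, L=4 ×28, L=6 ×1
  A^1: L=1 ×39, L=3 ×77, L=5 ×10
  A^-1: L=2 ×87, L=4 ×38, L=6 ×1
  A^-3: L=1 ×14, L=3 ×64, L=5 ×6
  A^-5: L=2 ×17, L=4 ×19
  A^-7: L=3 ×7, L=5 ×2
  A^-9: L=4 ×1
Each group contributes A^e * Σ count * d^(L-1):
Powers of d = -A^2 - A^-2: d^2 = A^4 + 2 + A^-4; d^3 = -A^6 - 3*A^2 - 3*A^-2 - A^-6; d^4 = A^8 + 4*A^4 + 6 + 4*A^-4 + A^-8; d^5 = -A^10 - 5*A^6 - 10*A^2 - 10*A^-2 - 5*A^-6 - A^-10.
  A^9 * (d^4) = A^17 + 4*A^13 + 6*A^9 + 4*A^5 + A
  A^7 * (9*d^3) = -9*A^13 - 27*A^9 - 27*A^5 - 9*A
  A^5 * (32*d^2 + 4*d^4) = 4*A^13 + 48*A^9 + 88*A^5 + 48*A + 4*A^-3
  A^3 * (55*d + 28*d^3 + d^5) = -A^13 - 33*A^9 - 149*A^5 - 149*A - 33*A^-3 - A^-7
  A^1 * (39 + 77*d^2 + 10*d^4) = 10*A^9 + 117*A^5 + 253*A + 117*A^-3 + 10*A^-7
  A^-1 * (87*d + 38*d^3 + d^5) = -A^9 - 43*A^5 - 211*A - 211*A^-3 - 43*A^-7 - A^-11
  A^-3 * (14 + 64*d^2 + 6*d^4) = 6*A^5 + 88*A + 178*A^-3 + 88*A^-7 + 6*A^-11
  A^-5 * (17*d + 19*d^3) = -19*A - 74*A^-3 - 74*A^-7 - 19*A^-11
  A^-7 * (7*d^2 + 2*d^4) = 2*A + 15*A^-3 + 26*A^-7 + 15*A^-11 + 2*A^-15
  A^-9 * (d^3) = -A^-3 - 3*A^-7 - 3*A^-11 - A^-15
Summing the groups: <K> = A^17 - 2*A^13 + 3*A^9 - 4*A^5 + 4*A - 5*A^-3 + 3*A^-7 - 2*A^-11 + A^-15
Normalise by the writhe: (-A^3)^(-w) = (-A^3)^(1) = -A^3, so f(A) = -A^3 * <K> = -A^20 + 2*A^16 - 3*A^12 + 4*A^8 - 4*A^4 + 5 - 3*A^-4 + 2*A^-8 - A^-12.
Substitute A = t^(-1/4), i.e. A^e → t^(-e/4): V(t) = -t^3 + 2*t^2 - 3*t + 5 - 4*t^-1 + 4*t^-2 - 3*t^-3 + 2*t^-4 - t^-5

Answer: -t^3 + 2*t^2 - 3*t + 5 - 4*t^-1 + 4*t^-2 - 3*t^-3 + 2*t^-4 - t^-5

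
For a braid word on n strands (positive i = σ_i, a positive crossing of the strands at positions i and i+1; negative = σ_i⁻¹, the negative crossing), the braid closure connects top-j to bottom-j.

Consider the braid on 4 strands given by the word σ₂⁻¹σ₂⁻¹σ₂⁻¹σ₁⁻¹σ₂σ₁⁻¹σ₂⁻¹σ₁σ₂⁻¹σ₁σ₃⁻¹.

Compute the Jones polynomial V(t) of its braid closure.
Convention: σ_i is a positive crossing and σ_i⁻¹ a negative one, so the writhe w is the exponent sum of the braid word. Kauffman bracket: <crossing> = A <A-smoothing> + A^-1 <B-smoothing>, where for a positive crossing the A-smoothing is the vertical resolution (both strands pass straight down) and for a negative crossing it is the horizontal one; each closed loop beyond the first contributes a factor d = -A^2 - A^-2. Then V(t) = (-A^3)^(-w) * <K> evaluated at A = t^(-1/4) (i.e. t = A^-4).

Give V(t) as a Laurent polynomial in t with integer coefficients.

The presented braid s2^-1 s2^-1 s2^-1 s1^-1 s2 s1^-1 s2^-1 s1 s2^-1 s1 s3^-1 on 4 strands reduces by inverse Markov moves (closure unchanged at each step):
  Destabilize: the word has the form β·s3^-1 where s3^-1 occurs only as the final letter (β ∈ B_3); drop it and the last strand → 3 strands.
Reduced to β = s2^-1 s2^-1 s2^-1 s1^-1 s2 s1^-1 s2^-1 s1 s2^-1 s1 on 3 strands, 10 crossings.
Compute on β:
Braid: s2^-1 s2^-1 s2^-1 s1^-1 s2 s1^-1 s2^-1 s1 s2^-1 s1 on 3 strands, 10 crossings.
Writhe w = (#positive) - (#negative) = 3 - 7 = -4.
Enumerate smoothing states for the bracket polynomial. There are 2^10 = 1024 states.
For each crossing: s=0 is the vertical smoothing, s=1 horizontal. Crossing k contributes A^(sign_k * (1 - 2*s_k)); loop factor d = -A^2 - A^-2.
Tabulate the states by total A-exponent and number of loops L (A-exp: L × count):
  A^10: L=6 ×1
  A^8: L=5 ×10
  A^6: L=4 ×41, L=6 ×4
  A^4: L=3 ×88, L=5 ×31, L=7 ×1
  A^2: L=2 ×102, L=4 ×99, L=6 ×9
  A^0: L=1 ×54, L=3 ×162, L=5 ×36
  A^-2: L=2 ×134, L=4 ×74, L=6 ×2
  A^-4: L=1 ×30, L=3 ×82, L=5 ×8
  A^-6: L=2 ×32, L=4 ×13
  A^-8: L=1 ×3, L=3 ×7
  A^-10: L=2 ×1
Each group contributes A^e * Σ count * d^(L-1):
Powers of d = -A^2 - A^-2: d^2 = A^4 + 2 + A^-4; d^3 = -A^6 - 3*A^2 - 3*A^-2 - A^-6; d^4 = A^8 + 4*A^4 + 6 + 4*A^-4 + A^-8; d^5 = -A^10 - 5*A^6 - 10*A^2 - 10*A^-2 - 5*A^-6 - A^-10; d^6 = A^12 + 6*A^8 + 15*A^4 + 20 + 15*A^-4 + 6*A^-8 + A^-12.
  A^10 * (d^5) = -A^20 - 5*A^16 - 10*A^12 - 10*A^8 - 5*A^4 - 1
  A^8 * (10*d^4) = 10*A^16 + 40*A^12 + 60*A^8 + 40*A^4 + 10
  A^6 * (41*d^3 + 4*d^5) = -4*A^16 - 61*A^12 - 163*A^8 - 163*A^4 - 61 - 4*A^-4
  A^4 * (88*d^2 + 31*d^4 + d^6) = A^16 + 37*A^12 + 227*A^8 + 382*A^4 + 227 + 37*A^-4 + A^-8
  A^2 * (102*d + 99*d^3 + 9*d^5) = -9*A^12 - 144*A^8 - 489*A^4 - 489 - 144*A^-4 - 9*A^-8
  A^0 * (54 + 162*d^2 + 36*d^4) = 36*A^8 + 306*A^4 + 594 + 306*A^-4 + 36*A^-8
  A^-2 * (134*d + 74*d^3 + 2*d^5) = -2*A^8 - 84*A^4 - 376 - 376*A^-4 - 84*A^-8 - 2*A^-12
  A^-4 * (30 + 82*d^2 + 8*d^4) = 8*A^4 + 114 + 242*A^-4 + 114*A^-8 + 8*A^-12
  A^-6 * (32*d + 13*d^3) = -13 - 71*A^-4 - 71*A^-8 - 13*A^-12
  A^-8 * (3 + 7*d^2) = 7*A^-4 + 17*A^-8 + 7*A^-12
  A^-10 * (d) = -A^-8 - A^-12
Summing the groups: <K> = -A^20 + 2*A^16 - 3*A^12 + 4*A^8 - 5*A^4 + 5 - 3*A^-4 + 3*A^-8 - A^-12
Normalise by the writhe: (-A^3)^(-w) = (-A^3)^(4) = A^12, so f(A) = A^12 * <K> = -A^32 + 2*A^28 - 3*A^24 + 4*A^20 - 5*A^16 + 5*A^12 - 3*A^8 + 3*A^4 - 1.
Substitute A = t^(-1/4), i.e. A^e → t^(-e/4): V(t) = -1 + 3*t^-1 - 3*t^-2 + 5*t^-3 - 5*t^-4 + 4*t^-5 - 3*t^-6 + 2*t^-7 - t^-8

Answer: -1 + 3*t^-1 - 3*t^-2 + 5*t^-3 - 5*t^-4 + 4*t^-5 - 3*t^-6 + 2*t^-7 - t^-8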